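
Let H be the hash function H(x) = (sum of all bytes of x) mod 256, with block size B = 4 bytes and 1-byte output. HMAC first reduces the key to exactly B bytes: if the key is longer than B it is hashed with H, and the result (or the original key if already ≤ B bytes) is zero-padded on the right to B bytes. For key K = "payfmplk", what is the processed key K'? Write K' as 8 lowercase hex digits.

|K| = 8 > B = 4, so first hash the key.
H(K): sum = 112+97+121+102+109+112+108+107 = 868; mod 256 = 100 → 64.
Zero-pad H(K) = 64 to 4 bytes: K' = 64 00 00 00.

64000000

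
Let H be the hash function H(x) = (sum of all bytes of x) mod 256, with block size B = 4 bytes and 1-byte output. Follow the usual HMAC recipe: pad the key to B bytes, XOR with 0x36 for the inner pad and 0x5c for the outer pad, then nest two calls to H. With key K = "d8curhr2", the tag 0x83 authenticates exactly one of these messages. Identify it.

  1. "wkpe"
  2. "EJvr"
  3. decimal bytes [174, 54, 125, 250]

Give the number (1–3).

Key "d8curhr2" = 64 38 63 75 72 68 72 32 is 8 bytes > B = 4, so hash it first: H(key) = f2, then zero-pad to 4 bytes: K' = f2 00 00 00.
K' ⊕ ipad = c4 36 36 36; K' ⊕ opad = ae 5c 5c 5c.
m1: inner = H(c4 36 36 36 77 6b 70 65) = 1d; tag = H(ae 5c 5c 5c 1d) = df
m2: inner = H(c4 36 36 36 45 4a 76 72) = dd; tag = H(ae 5c 5c 5c dd) = 9f
m3: inner = H(c4 36 36 36 ae 36 7d fa) = c1; tag = H(ae 5c 5c 5c c1) = 83 ← matches

3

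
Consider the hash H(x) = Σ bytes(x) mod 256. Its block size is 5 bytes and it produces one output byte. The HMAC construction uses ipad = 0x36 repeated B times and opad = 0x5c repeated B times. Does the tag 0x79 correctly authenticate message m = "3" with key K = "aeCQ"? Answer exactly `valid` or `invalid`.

Key "aeCQ" = 61 65 43 51 is 4 bytes ≤ B = 5; zero-pad to 5 bytes: K' = 61 65 43 51 00.
K' ⊕ ipad = 57 53 75 67 36; K' ⊕ opad = 3d 39 1f 0d 5c.
Inner hash: sum = 87+83+117+103+54+51 = 495; mod 256 = 239 → ef.
Outer hash (recomputed tag): sum = 61+57+31+13+92+239 = 493; mod 256 = 237 → ed.
Recomputed tag = ed; claimed = 79 → mismatch.

invalid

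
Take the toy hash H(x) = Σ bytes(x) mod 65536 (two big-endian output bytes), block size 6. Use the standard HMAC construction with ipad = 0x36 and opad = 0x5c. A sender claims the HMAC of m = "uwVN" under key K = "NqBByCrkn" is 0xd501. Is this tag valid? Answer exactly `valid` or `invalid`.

invalid

Key "NqBByCrkn" = 4e 71 42 42 79 43 72 6b 6e is 9 bytes > B = 6, so hash it first: H(key) = 03 4a, then zero-pad to 6 bytes: K' = 03 4a 00 00 00 00.
K' ⊕ ipad = 35 7c 36 36 36 36; K' ⊕ opad = 5f 16 5c 5c 5c 5c.
Inner hash: sum = 53+124+54+54+54+54+117+119+86+78 = 793 → 03 19.
Outer hash (recomputed tag): sum = 95+22+92+92+92+92+3+25 = 513 → 02 01.
Recomputed tag = 0201; claimed = d501 → mismatch.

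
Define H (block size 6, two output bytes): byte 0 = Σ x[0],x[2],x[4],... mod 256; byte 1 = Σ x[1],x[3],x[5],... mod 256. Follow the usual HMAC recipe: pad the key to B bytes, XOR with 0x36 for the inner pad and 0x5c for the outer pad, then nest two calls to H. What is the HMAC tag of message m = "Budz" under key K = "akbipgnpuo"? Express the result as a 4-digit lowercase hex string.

Key "akbipgnpuo" = 61 6b 62 69 70 67 6e 70 75 6f is 10 bytes > B = 6, so hash it first: H(key) = 16 1a, then zero-pad to 6 bytes: K' = 16 1a 00 00 00 00.
K' ⊕ ipad = 20 2c 36 36 36 36.  K' ⊕ opad = 4a 46 5c 5c 5c 5c.
Inner input = (K'⊕ipad) ∥ m = 20 2c 36 36 36 36 ∥ 42 75 64 7a.
Inner hash: even-index sum = 306 mod 256 = 50; odd-index sum = 391 mod 256 = 135 → 32 87.
Outer input = (K'⊕opad) ∥ inner = 4a 46 5c 5c 5c 5c ∥ 32 87.
Outer hash (tag): even-index sum = 308 mod 256 = 52; odd-index sum = 389 mod 256 = 133 → 34 85.

3485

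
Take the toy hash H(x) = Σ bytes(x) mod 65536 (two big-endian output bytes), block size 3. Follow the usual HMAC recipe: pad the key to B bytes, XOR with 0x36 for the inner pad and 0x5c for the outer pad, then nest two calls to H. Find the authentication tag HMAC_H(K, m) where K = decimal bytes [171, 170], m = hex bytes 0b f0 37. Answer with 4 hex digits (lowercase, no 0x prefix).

02ec

Key decimal bytes [171, 170] = ab aa is 2 bytes ≤ B = 3; zero-pad to 3 bytes: K' = ab aa 00.
K' ⊕ ipad = 9d 9c 36.  K' ⊕ opad = f7 f6 5c.
Inner input = (K'⊕ipad) ∥ m = 9d 9c 36 ∥ 0b f0 37.
Inner hash: sum = 157+156+54+11+240+55 = 673 → 02 a1.
Outer input = (K'⊕opad) ∥ inner = f7 f6 5c ∥ 02 a1.
Outer hash (tag): sum = 247+246+92+2+161 = 748 → 02 ec.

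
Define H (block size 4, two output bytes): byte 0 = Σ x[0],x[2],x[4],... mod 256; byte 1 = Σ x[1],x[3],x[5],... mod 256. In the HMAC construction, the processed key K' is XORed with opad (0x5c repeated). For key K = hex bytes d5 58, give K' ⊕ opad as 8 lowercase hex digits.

Key hex bytes d5 58 is 2 bytes ≤ B = 4; zero-pad to 4 bytes: K' = d5 58 00 00.
XOR each byte with 0x5c: d5⊕5c=89, 58⊕5c=04, 00⊕5c=5c, 00⊕5c=5c.

89045c5c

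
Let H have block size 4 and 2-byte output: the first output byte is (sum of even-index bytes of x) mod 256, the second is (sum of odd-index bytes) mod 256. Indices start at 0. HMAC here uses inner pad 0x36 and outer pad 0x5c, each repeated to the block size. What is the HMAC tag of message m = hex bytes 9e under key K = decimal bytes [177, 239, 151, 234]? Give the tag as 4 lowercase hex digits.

7e1e

Key decimal bytes [177, 239, 151, 234] = b1 ef 97 ea is exactly B = 4 bytes: K' = b1 ef 97 ea.
K' ⊕ ipad = 87 d9 a1 dc.  K' ⊕ opad = ed b3 cb b6.
Inner input = (K'⊕ipad) ∥ m = 87 d9 a1 dc ∥ 9e.
Inner hash: even-index sum = 454 mod 256 = 198; odd-index sum = 437 mod 256 = 181 → c6 b5.
Outer input = (K'⊕opad) ∥ inner = ed b3 cb b6 ∥ c6 b5.
Outer hash (tag): even-index sum = 638 mod 256 = 126; odd-index sum = 542 mod 256 = 30 → 7e 1e.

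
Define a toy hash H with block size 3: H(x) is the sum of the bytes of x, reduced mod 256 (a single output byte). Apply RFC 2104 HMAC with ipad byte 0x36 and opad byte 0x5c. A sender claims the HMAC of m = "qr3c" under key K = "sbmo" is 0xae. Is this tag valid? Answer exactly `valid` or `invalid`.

invalid

Key "sbmo" = 73 62 6d 6f is 4 bytes > B = 3, so hash it first: H(key) = b1, then zero-pad to 3 bytes: K' = b1 00 00.
K' ⊕ ipad = 87 36 36; K' ⊕ opad = ed 5c 5c.
Inner hash: sum = 135+54+54+113+114+51+99 = 620; mod 256 = 108 → 6c.
Outer hash (recomputed tag): sum = 237+92+92+108 = 529; mod 256 = 17 → 11.
Recomputed tag = 11; claimed = ae → mismatch.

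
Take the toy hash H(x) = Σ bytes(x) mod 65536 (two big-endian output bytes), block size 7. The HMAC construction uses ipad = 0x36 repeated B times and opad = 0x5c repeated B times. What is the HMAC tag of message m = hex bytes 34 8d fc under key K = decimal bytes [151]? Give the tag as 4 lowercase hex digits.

0398

Key decimal bytes [151] = 97 is 1 byte ≤ B = 7; zero-pad to 7 bytes: K' = 97 00 00 00 00 00 00.
K' ⊕ ipad = a1 36 36 36 36 36 36.  K' ⊕ opad = cb 5c 5c 5c 5c 5c 5c.
Inner input = (K'⊕ipad) ∥ m = a1 36 36 36 36 36 36 ∥ 34 8d fc.
Inner hash: sum = 161+54+54+54+54+54+54+52+141+252 = 930 → 03 a2.
Outer input = (K'⊕opad) ∥ inner = cb 5c 5c 5c 5c 5c 5c ∥ 03 a2.
Outer hash (tag): sum = 203+92+92+92+92+92+92+3+162 = 920 → 03 98.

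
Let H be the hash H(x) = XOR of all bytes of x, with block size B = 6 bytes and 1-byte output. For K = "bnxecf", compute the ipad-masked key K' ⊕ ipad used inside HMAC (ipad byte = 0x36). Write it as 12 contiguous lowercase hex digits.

Key "bnxecf" = 62 6e 78 65 63 66 is exactly B = 6 bytes: K' = 62 6e 78 65 63 66.
XOR each byte with 0x36: 62⊕36=54, 6e⊕36=58, 78⊕36=4e, 65⊕36=53, 63⊕36=55, 66⊕36=50.

54584e535550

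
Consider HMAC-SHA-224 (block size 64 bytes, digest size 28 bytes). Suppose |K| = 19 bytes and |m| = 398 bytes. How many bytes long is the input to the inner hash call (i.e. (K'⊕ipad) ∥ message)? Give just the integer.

Key is 19 ≤ 64 bytes, zero-padded: |K'| = 64.
Inner input = (K'⊕ipad) ∥ m → 64 + 398 = 462 bytes.

462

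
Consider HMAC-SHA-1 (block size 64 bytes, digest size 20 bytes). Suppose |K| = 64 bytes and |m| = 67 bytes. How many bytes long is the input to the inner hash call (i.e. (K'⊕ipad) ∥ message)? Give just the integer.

Key is 64 ≤ 64 bytes, zero-padded: |K'| = 64.
Inner input = (K'⊕ipad) ∥ m → 64 + 67 = 131 bytes.

131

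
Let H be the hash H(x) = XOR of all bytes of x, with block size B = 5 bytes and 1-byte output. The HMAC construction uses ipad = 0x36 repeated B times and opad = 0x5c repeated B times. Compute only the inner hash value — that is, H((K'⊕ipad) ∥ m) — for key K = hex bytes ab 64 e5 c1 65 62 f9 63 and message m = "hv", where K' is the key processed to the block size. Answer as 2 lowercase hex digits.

5e

Key hex bytes ab 64 e5 c1 65 62 f9 63 is 8 bytes > B = 5, so hash it first: H(key) = 76, then zero-pad to 5 bytes: K' = 76 00 00 00 00.
K' ⊕ ipad = 40 36 36 36 36.
Inner input = 40 36 36 36 36 ∥ 68 76.
Inner hash: XOR 40⊕36⊕36⊕36⊕36⊕68⊕76 = 5e.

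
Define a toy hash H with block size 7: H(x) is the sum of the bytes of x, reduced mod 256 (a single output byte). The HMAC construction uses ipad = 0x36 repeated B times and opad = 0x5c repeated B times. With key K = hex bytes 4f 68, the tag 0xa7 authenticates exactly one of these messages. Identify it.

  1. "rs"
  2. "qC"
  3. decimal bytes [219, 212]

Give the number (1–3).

Key hex bytes 4f 68 is 2 bytes ≤ B = 7; zero-pad to 7 bytes: K' = 4f 68 00 00 00 00 00.
K' ⊕ ipad = 79 5e 36 36 36 36 36; K' ⊕ opad = 13 34 5c 5c 5c 5c 5c.
m1: inner = H(79 5e 36 36 36 36 36 72 73) = ca; tag = H(13 34 5c 5c 5c 5c 5c ca) = dd
m2: inner = H(79 5e 36 36 36 36 36 71 43) = 99; tag = H(13 34 5c 5c 5c 5c 5c 99) = ac
m3: inner = H(79 5e 36 36 36 36 36 db d4) = 94; tag = H(13 34 5c 5c 5c 5c 5c 94) = a7 ← matches

3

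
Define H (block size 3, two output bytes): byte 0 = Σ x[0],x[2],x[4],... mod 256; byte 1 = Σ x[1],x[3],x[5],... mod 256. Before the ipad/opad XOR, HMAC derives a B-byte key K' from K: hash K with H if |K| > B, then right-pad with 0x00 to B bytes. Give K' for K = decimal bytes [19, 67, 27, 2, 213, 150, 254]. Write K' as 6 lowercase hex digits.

|K| = 7 > B = 3, so first hash the key.
H(K): even-index sum = 513 mod 256 = 1; odd-index sum = 219 mod 256 = 219 → 01 db.
Zero-pad H(K) = 01 db to 3 bytes: K' = 01 db 00.

01db00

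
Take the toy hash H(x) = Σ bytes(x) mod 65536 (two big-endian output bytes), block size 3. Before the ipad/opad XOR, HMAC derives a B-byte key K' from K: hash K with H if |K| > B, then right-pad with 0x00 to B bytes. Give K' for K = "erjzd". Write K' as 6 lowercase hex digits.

|K| = 5 > B = 3, so first hash the key.
H(K): sum = 101+114+106+122+100 = 543 → 02 1f.
Zero-pad H(K) = 02 1f to 3 bytes: K' = 02 1f 00.

021f00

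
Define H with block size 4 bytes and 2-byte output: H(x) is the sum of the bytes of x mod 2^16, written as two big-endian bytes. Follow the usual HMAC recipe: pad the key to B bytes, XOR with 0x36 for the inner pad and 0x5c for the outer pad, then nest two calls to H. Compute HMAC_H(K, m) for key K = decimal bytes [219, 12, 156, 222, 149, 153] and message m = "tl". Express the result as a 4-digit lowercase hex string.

Key decimal bytes [219, 12, 156, 222, 149, 153] = db 0c 9c de 95 99 is 6 bytes > B = 4, so hash it first: H(key) = 03 8f, then zero-pad to 4 bytes: K' = 03 8f 00 00.
K' ⊕ ipad = 35 b9 36 36.  K' ⊕ opad = 5f d3 5c 5c.
Inner input = (K'⊕ipad) ∥ m = 35 b9 36 36 ∥ 74 6c.
Inner hash: sum = 53+185+54+54+116+108 = 570 → 02 3a.
Outer input = (K'⊕opad) ∥ inner = 5f d3 5c 5c ∥ 02 3a.
Outer hash (tag): sum = 95+211+92+92+2+58 = 550 → 02 26.

0226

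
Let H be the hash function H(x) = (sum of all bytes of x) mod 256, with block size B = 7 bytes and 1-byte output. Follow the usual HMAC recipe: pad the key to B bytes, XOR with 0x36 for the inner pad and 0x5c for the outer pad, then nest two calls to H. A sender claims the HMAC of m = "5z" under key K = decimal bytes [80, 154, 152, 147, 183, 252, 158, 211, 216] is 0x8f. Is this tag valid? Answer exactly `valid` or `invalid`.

valid

Key decimal bytes [80, 154, 152, 147, 183, 252, 158, 211, 216] = 50 9a 98 93 b7 fc 9e d3 d8 is 9 bytes > B = 7, so hash it first: H(key) = 11, then zero-pad to 7 bytes: K' = 11 00 00 00 00 00 00.
K' ⊕ ipad = 27 36 36 36 36 36 36; K' ⊕ opad = 4d 5c 5c 5c 5c 5c 5c.
Inner hash: sum = 39+54+54+54+54+54+54+53+122 = 538; mod 256 = 26 → 1a.
Outer hash (recomputed tag): sum = 77+92+92+92+92+92+92+26 = 655; mod 256 = 143 → 8f.
Recomputed tag = 8f; claimed = 8f → match.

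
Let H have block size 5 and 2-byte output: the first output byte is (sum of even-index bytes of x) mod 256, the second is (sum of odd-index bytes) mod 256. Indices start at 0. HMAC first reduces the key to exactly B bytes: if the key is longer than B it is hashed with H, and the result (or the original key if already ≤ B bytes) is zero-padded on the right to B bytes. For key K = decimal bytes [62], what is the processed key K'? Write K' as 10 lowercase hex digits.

3e00000000

Key decimal bytes [62] = 3e is 1 byte ≤ B = 5; zero-pad to 5 bytes: K' = 3e 00 00 00 00.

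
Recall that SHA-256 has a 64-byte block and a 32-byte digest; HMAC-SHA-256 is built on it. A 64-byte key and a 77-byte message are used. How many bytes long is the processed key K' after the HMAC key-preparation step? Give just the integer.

Key is 64 ≤ 64 bytes, zero-padded: |K'| = 64.

64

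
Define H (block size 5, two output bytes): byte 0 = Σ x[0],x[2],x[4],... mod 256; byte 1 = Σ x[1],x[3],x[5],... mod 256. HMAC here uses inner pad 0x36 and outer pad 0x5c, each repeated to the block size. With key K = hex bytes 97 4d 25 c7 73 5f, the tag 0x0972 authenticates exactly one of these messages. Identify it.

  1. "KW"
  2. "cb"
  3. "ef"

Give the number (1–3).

Key hex bytes 97 4d 25 c7 73 5f is 6 bytes > B = 5, so hash it first: H(key) = 2f 73, then zero-pad to 5 bytes: K' = 2f 73 00 00 00.
K' ⊕ ipad = 19 45 36 36 36; K' ⊕ opad = 73 2f 5c 5c 5c.
m1: inner = H(19 45 36 36 36 4b 57) = dc c6; tag = H(73 2f 5c 5c 5c dc c6) = f167
m2: inner = H(19 45 36 36 36 63 62) = e7 de; tag = H(73 2f 5c 5c 5c e7 de) = 0972 ← matches
m3: inner = H(19 45 36 36 36 65 66) = eb e0; tag = H(73 2f 5c 5c 5c eb e0) = 0b76

2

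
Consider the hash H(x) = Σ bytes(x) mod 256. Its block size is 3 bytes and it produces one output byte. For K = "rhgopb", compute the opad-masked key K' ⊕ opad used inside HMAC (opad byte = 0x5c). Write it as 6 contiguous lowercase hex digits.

Key "rhgopb" = 72 68 67 6f 70 62 is 6 bytes > B = 3, so hash it first: H(key) = 82, then zero-pad to 3 bytes: K' = 82 00 00.
XOR each byte with 0x5c: 82⊕5c=de, 00⊕5c=5c, 00⊕5c=5c.

de5c5c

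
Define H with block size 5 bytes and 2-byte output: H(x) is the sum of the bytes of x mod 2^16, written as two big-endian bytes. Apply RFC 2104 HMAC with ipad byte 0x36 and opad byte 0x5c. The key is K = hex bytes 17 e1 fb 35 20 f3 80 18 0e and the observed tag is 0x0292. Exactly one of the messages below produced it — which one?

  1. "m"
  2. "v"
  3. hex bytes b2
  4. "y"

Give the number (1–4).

3

Key hex bytes 17 e1 fb 35 20 f3 80 18 0e is 9 bytes > B = 5, so hash it first: H(key) = 03 e1, then zero-pad to 5 bytes: K' = 03 e1 00 00 00.
K' ⊕ ipad = 35 d7 36 36 36; K' ⊕ opad = 5f bd 5c 5c 5c.
m1: inner = H(35 d7 36 36 36 6d) = 02 1b; tag = H(5f bd 5c 5c 5c 02 1b) = 024d
m2: inner = H(35 d7 36 36 36 76) = 02 24; tag = H(5f bd 5c 5c 5c 02 24) = 0256
m3: inner = H(35 d7 36 36 36 b2) = 02 60; tag = H(5f bd 5c 5c 5c 02 60) = 0292 ← matches
m4: inner = H(35 d7 36 36 36 79) = 02 27; tag = H(5f bd 5c 5c 5c 02 27) = 0259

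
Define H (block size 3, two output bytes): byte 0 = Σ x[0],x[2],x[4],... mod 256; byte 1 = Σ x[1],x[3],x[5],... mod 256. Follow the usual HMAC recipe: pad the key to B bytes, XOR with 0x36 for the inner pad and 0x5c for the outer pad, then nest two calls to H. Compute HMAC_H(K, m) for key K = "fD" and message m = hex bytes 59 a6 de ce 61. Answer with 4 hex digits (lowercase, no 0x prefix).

Key "fD" = 66 44 is 2 bytes ≤ B = 3; zero-pad to 3 bytes: K' = 66 44 00.
K' ⊕ ipad = 50 72 36.  K' ⊕ opad = 3a 18 5c.
Inner input = (K'⊕ipad) ∥ m = 50 72 36 ∥ 59 a6 de ce 61.
Inner hash: even-index sum = 506 mod 256 = 250; odd-index sum = 522 mod 256 = 10 → fa 0a.
Outer input = (K'⊕opad) ∥ inner = 3a 18 5c ∥ fa 0a.
Outer hash (tag): even-index sum = 160 mod 256 = 160; odd-index sum = 274 mod 256 = 18 → a0 12.

a012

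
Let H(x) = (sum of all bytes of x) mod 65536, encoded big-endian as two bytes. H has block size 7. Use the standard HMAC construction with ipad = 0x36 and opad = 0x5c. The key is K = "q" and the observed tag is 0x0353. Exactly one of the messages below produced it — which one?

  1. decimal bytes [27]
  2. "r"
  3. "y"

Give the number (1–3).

2

Key "q" = 71 is 1 byte ≤ B = 7; zero-pad to 7 bytes: K' = 71 00 00 00 00 00 00.
K' ⊕ ipad = 47 36 36 36 36 36 36; K' ⊕ opad = 2d 5c 5c 5c 5c 5c 5c.
m1: inner = H(47 36 36 36 36 36 36 1b) = 01 a6; tag = H(2d 5c 5c 5c 5c 5c 5c 01 a6) = 02fc
m2: inner = H(47 36 36 36 36 36 36 72) = 01 fd; tag = H(2d 5c 5c 5c 5c 5c 5c 01 fd) = 0353 ← matches
m3: inner = H(47 36 36 36 36 36 36 79) = 02 04; tag = H(2d 5c 5c 5c 5c 5c 5c 02 04) = 025b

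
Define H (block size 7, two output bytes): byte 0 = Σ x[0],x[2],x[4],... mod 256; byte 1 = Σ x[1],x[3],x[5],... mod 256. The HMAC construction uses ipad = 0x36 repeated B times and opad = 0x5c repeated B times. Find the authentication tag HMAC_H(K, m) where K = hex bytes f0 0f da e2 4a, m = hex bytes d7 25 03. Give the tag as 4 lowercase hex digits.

Key hex bytes f0 0f da e2 4a is 5 bytes ≤ B = 7; zero-pad to 7 bytes: K' = f0 0f da e2 4a 00 00.
K' ⊕ ipad = c6 39 ec d4 7c 36 36.  K' ⊕ opad = ac 53 86 be 16 5c 5c.
Inner input = (K'⊕ipad) ∥ m = c6 39 ec d4 7c 36 36 ∥ d7 25 03.
Inner hash: even-index sum = 649 mod 256 = 137; odd-index sum = 541 mod 256 = 29 → 89 1d.
Outer input = (K'⊕opad) ∥ inner = ac 53 86 be 16 5c 5c ∥ 89 1d.
Outer hash (tag): even-index sum = 449 mod 256 = 193; odd-index sum = 502 mod 256 = 246 → c1 f6.

c1f6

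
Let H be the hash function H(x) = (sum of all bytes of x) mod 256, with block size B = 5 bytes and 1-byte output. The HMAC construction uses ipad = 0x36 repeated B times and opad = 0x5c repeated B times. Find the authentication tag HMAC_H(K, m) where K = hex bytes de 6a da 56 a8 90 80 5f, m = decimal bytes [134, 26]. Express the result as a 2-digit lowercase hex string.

74

Key hex bytes de 6a da 56 a8 90 80 5f is 8 bytes > B = 5, so hash it first: H(key) = 8f, then zero-pad to 5 bytes: K' = 8f 00 00 00 00.
K' ⊕ ipad = b9 36 36 36 36.  K' ⊕ opad = d3 5c 5c 5c 5c.
Inner input = (K'⊕ipad) ∥ m = b9 36 36 36 36 ∥ 86 1a.
Inner hash: sum = 185+54+54+54+54+134+26 = 561; mod 256 = 49 → 31.
Outer input = (K'⊕opad) ∥ inner = d3 5c 5c 5c 5c ∥ 31.
Outer hash (tag): sum = 211+92+92+92+92+49 = 628; mod 256 = 116 → 74.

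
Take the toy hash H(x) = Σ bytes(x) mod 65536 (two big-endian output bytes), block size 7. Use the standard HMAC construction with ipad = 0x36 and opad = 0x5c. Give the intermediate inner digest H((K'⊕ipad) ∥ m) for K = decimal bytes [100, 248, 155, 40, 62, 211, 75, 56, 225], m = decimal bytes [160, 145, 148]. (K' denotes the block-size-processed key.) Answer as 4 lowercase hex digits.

03a7

Key decimal bytes [100, 248, 155, 40, 62, 211, 75, 56, 225] = 64 f8 9b 28 3e d3 4b 38 e1 is 9 bytes > B = 7, so hash it first: H(key) = 04 94, then zero-pad to 7 bytes: K' = 04 94 00 00 00 00 00.
K' ⊕ ipad = 32 a2 36 36 36 36 36.
Inner input = 32 a2 36 36 36 36 36 ∥ a0 91 94.
Inner hash: sum = 50+162+54+54+54+54+54+160+145+148 = 935 → 03 a7.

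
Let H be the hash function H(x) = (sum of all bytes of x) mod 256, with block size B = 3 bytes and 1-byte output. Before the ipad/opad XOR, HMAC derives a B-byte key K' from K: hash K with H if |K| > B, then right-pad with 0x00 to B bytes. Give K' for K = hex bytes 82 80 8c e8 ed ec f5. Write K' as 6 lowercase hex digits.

440000

|K| = 7 > B = 3, so first hash the key.
H(K): sum = 130+128+140+232+237+236+245 = 1348; mod 256 = 68 → 44.
Zero-pad H(K) = 44 to 3 bytes: K' = 44 00 00.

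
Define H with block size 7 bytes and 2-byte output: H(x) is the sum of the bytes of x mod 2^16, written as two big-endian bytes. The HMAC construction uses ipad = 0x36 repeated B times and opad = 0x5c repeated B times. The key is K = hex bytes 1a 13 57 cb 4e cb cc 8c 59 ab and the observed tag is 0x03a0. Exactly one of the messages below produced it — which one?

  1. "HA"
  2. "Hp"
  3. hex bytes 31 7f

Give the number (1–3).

3

Key hex bytes 1a 13 57 cb 4e cb cc 8c 59 ab is 10 bytes > B = 7, so hash it first: H(key) = 04 c4, then zero-pad to 7 bytes: K' = 04 c4 00 00 00 00 00.
K' ⊕ ipad = 32 f2 36 36 36 36 36; K' ⊕ opad = 58 98 5c 5c 5c 5c 5c.
m1: inner = H(32 f2 36 36 36 36 36 48 41) = 02 bb; tag = H(58 98 5c 5c 5c 5c 5c 02 bb) = 0379
m2: inner = H(32 f2 36 36 36 36 36 48 70) = 02 ea; tag = H(58 98 5c 5c 5c 5c 5c 02 ea) = 03a8
m3: inner = H(32 f2 36 36 36 36 36 31 7f) = 02 e2; tag = H(58 98 5c 5c 5c 5c 5c 02 e2) = 03a0 ← matches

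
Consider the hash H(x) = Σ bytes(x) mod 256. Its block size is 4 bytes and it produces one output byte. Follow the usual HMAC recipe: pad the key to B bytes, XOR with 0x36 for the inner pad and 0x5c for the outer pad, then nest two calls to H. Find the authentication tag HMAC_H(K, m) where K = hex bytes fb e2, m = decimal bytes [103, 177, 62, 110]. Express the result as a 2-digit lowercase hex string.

ee

Key hex bytes fb e2 is 2 bytes ≤ B = 4; zero-pad to 4 bytes: K' = fb e2 00 00.
K' ⊕ ipad = cd d4 36 36.  K' ⊕ opad = a7 be 5c 5c.
Inner input = (K'⊕ipad) ∥ m = cd d4 36 36 ∥ 67 b1 3e 6e.
Inner hash: sum = 205+212+54+54+103+177+62+110 = 977; mod 256 = 209 → d1.
Outer input = (K'⊕opad) ∥ inner = a7 be 5c 5c ∥ d1.
Outer hash (tag): sum = 167+190+92+92+209 = 750; mod 256 = 238 → ee.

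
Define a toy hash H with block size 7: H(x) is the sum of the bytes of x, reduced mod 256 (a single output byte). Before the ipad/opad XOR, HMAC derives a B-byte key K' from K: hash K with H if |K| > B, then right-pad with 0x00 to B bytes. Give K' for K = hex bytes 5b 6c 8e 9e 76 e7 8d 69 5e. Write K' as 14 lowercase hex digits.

|K| = 9 > B = 7, so first hash the key.
H(K): sum = 91+108+142+158+118+231+141+105+94 = 1188; mod 256 = 164 → a4.
Zero-pad H(K) = a4 to 7 bytes: K' = a4 00 00 00 00 00 00.

a4000000000000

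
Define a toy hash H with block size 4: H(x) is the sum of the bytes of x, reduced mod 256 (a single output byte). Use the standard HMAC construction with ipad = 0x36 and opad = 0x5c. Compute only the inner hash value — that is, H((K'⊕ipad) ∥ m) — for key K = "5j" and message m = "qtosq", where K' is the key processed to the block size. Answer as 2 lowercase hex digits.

Key "5j" = 35 6a is 2 bytes ≤ B = 4; zero-pad to 4 bytes: K' = 35 6a 00 00.
K' ⊕ ipad = 03 5c 36 36.
Inner input = 03 5c 36 36 ∥ 71 74 6f 73 71.
Inner hash: sum = 3+92+54+54+113+116+111+115+113 = 771; mod 256 = 3 → 03.

03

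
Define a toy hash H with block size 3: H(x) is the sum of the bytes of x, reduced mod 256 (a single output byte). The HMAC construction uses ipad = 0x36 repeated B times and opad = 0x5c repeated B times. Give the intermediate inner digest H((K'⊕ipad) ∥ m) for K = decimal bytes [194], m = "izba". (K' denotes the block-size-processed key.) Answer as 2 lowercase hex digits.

Key decimal bytes [194] = c2 is 1 byte ≤ B = 3; zero-pad to 3 bytes: K' = c2 00 00.
K' ⊕ ipad = f4 36 36.
Inner input = f4 36 36 ∥ 69 7a 62 61.
Inner hash: sum = 244+54+54+105+122+98+97 = 774; mod 256 = 6 → 06.

06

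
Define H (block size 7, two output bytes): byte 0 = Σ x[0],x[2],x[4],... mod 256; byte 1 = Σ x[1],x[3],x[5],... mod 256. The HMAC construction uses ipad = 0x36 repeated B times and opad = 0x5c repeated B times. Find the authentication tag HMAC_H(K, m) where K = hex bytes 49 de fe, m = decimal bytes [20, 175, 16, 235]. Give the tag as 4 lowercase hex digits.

Key hex bytes 49 de fe is 3 bytes ≤ B = 7; zero-pad to 7 bytes: K' = 49 de fe 00 00 00 00.
K' ⊕ ipad = 7f e8 c8 36 36 36 36.  K' ⊕ opad = 15 82 a2 5c 5c 5c 5c.
Inner input = (K'⊕ipad) ∥ m = 7f e8 c8 36 36 36 36 ∥ 14 af 10 eb.
Inner hash: even-index sum = 845 mod 256 = 77; odd-index sum = 376 mod 256 = 120 → 4d 78.
Outer input = (K'⊕opad) ∥ inner = 15 82 a2 5c 5c 5c 5c ∥ 4d 78.
Outer hash (tag): even-index sum = 487 mod 256 = 231; odd-index sum = 391 mod 256 = 135 → e7 87.

e787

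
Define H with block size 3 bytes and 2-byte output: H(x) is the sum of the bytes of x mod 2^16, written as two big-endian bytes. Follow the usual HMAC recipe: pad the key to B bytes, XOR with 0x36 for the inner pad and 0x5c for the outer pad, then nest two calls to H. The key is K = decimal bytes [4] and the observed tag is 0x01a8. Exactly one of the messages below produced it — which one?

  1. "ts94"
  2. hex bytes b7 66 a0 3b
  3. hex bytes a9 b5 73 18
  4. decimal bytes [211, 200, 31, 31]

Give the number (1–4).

2

Key decimal bytes [4] = 04 is 1 byte ≤ B = 3; zero-pad to 3 bytes: K' = 04 00 00.
K' ⊕ ipad = 32 36 36; K' ⊕ opad = 58 5c 5c.
m1: inner = H(32 36 36 74 73 39 34) = 01 f2; tag = H(58 5c 5c 01 f2) = 0203
m2: inner = H(32 36 36 b7 66 a0 3b) = 02 96; tag = H(58 5c 5c 02 96) = 01a8 ← matches
m3: inner = H(32 36 36 a9 b5 73 18) = 02 87; tag = H(58 5c 5c 02 87) = 0199
m4: inner = H(32 36 36 d3 c8 1f 1f) = 02 77; tag = H(58 5c 5c 02 77) = 0189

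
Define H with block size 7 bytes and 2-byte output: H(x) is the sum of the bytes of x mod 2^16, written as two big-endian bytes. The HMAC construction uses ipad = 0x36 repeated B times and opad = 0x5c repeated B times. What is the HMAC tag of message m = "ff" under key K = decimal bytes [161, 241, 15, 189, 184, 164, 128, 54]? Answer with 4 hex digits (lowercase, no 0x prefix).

Key decimal bytes [161, 241, 15, 189, 184, 164, 128, 54] = a1 f1 0f bd b8 a4 80 36 is 8 bytes > B = 7, so hash it first: H(key) = 04 70, then zero-pad to 7 bytes: K' = 04 70 00 00 00 00 00.
K' ⊕ ipad = 32 46 36 36 36 36 36.  K' ⊕ opad = 58 2c 5c 5c 5c 5c 5c.
Inner input = (K'⊕ipad) ∥ m = 32 46 36 36 36 36 36 ∥ 66 66.
Inner hash: sum = 50+70+54+54+54+54+54+102+102 = 594 → 02 52.
Outer input = (K'⊕opad) ∥ inner = 58 2c 5c 5c 5c 5c 5c ∥ 02 52.
Outer hash (tag): sum = 88+44+92+92+92+92+92+2+82 = 676 → 02 a4.

02a4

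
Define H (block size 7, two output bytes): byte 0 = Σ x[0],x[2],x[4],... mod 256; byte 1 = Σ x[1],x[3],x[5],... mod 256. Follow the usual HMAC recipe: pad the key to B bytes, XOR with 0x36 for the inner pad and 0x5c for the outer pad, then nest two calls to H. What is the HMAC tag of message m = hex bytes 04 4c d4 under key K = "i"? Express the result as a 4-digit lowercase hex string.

c361

Key "i" = 69 is 1 byte ≤ B = 7; zero-pad to 7 bytes: K' = 69 00 00 00 00 00 00.
K' ⊕ ipad = 5f 36 36 36 36 36 36.  K' ⊕ opad = 35 5c 5c 5c 5c 5c 5c.
Inner input = (K'⊕ipad) ∥ m = 5f 36 36 36 36 36 36 ∥ 04 4c d4.
Inner hash: even-index sum = 333 mod 256 = 77; odd-index sum = 378 mod 256 = 122 → 4d 7a.
Outer input = (K'⊕opad) ∥ inner = 35 5c 5c 5c 5c 5c 5c ∥ 4d 7a.
Outer hash (tag): even-index sum = 451 mod 256 = 195; odd-index sum = 353 mod 256 = 97 → c3 61.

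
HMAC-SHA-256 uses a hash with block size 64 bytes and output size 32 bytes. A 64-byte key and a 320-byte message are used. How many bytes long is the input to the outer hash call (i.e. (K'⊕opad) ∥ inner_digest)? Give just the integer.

Key is 64 ≤ 64 bytes, zero-padded: |K'| = 64.
Outer input = (K'⊕opad) ∥ H(inner) → 64 + 32 = 96 bytes.

96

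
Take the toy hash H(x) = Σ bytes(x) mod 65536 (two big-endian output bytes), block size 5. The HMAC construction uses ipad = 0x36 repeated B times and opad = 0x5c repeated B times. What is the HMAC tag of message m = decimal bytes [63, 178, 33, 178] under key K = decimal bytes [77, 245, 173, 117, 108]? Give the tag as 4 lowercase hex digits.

Key decimal bytes [77, 245, 173, 117, 108] = 4d f5 ad 75 6c is exactly B = 5 bytes: K' = 4d f5 ad 75 6c.
K' ⊕ ipad = 7b c3 9b 43 5a.  K' ⊕ opad = 11 a9 f1 29 30.
Inner input = (K'⊕ipad) ∥ m = 7b c3 9b 43 5a ∥ 3f b2 21 b2.
Inner hash: sum = 123+195+155+67+90+63+178+33+178 = 1082 → 04 3a.
Outer input = (K'⊕opad) ∥ inner = 11 a9 f1 29 30 ∥ 04 3a.
Outer hash (tag): sum = 17+169+241+41+48+4+58 = 578 → 02 42.

0242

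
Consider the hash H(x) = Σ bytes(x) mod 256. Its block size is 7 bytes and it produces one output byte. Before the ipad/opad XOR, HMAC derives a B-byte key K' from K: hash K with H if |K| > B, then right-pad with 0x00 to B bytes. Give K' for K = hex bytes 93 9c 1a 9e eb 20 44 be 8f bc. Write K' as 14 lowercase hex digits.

|K| = 10 > B = 7, so first hash the key.
H(K): sum = 147+156+26+158+235+32+68+190+143+188 = 1343; mod 256 = 63 → 3f.
Zero-pad H(K) = 3f to 7 bytes: K' = 3f 00 00 00 00 00 00.

3f000000000000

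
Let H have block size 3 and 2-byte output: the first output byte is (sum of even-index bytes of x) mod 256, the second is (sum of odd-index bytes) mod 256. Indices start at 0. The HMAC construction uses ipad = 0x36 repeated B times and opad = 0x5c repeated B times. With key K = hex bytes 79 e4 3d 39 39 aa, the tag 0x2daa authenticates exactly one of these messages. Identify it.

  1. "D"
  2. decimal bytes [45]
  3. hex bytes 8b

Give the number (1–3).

Key hex bytes 79 e4 3d 39 39 aa is 6 bytes > B = 3, so hash it first: H(key) = ef c7, then zero-pad to 3 bytes: K' = ef c7 00.
K' ⊕ ipad = d9 f1 36; K' ⊕ opad = b3 9b 5c.
m1: inner = H(d9 f1 36 44) = 0f 35; tag = H(b3 9b 5c 0f 35) = 44aa
m2: inner = H(d9 f1 36 2d) = 0f 1e; tag = H(b3 9b 5c 0f 1e) = 2daa ← matches
m3: inner = H(d9 f1 36 8b) = 0f 7c; tag = H(b3 9b 5c 0f 7c) = 8baa

2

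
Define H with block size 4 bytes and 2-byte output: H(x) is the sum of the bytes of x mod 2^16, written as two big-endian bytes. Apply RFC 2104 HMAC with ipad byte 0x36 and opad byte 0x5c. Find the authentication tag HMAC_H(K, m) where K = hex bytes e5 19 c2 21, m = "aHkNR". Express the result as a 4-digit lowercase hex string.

02dd

Key hex bytes e5 19 c2 21 is exactly B = 4 bytes: K' = e5 19 c2 21.
K' ⊕ ipad = d3 2f f4 17.  K' ⊕ opad = b9 45 9e 7d.
Inner input = (K'⊕ipad) ∥ m = d3 2f f4 17 ∥ 61 48 6b 4e 52.
Inner hash: sum = 211+47+244+23+97+72+107+78+82 = 961 → 03 c1.
Outer input = (K'⊕opad) ∥ inner = b9 45 9e 7d ∥ 03 c1.
Outer hash (tag): sum = 185+69+158+125+3+193 = 733 → 02 dd.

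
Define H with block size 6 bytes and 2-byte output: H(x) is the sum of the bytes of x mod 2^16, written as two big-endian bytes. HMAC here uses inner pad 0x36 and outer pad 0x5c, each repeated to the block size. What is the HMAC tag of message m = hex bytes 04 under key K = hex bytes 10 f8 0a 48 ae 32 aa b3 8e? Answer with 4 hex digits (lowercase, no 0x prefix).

0263

Key hex bytes 10 f8 0a 48 ae 32 aa b3 8e is 9 bytes > B = 6, so hash it first: H(key) = 04 25, then zero-pad to 6 bytes: K' = 04 25 00 00 00 00.
K' ⊕ ipad = 32 13 36 36 36 36.  K' ⊕ opad = 58 79 5c 5c 5c 5c.
Inner input = (K'⊕ipad) ∥ m = 32 13 36 36 36 36 ∥ 04.
Inner hash: sum = 50+19+54+54+54+54+4 = 289 → 01 21.
Outer input = (K'⊕opad) ∥ inner = 58 79 5c 5c 5c 5c ∥ 01 21.
Outer hash (tag): sum = 88+121+92+92+92+92+1+33 = 611 → 02 63.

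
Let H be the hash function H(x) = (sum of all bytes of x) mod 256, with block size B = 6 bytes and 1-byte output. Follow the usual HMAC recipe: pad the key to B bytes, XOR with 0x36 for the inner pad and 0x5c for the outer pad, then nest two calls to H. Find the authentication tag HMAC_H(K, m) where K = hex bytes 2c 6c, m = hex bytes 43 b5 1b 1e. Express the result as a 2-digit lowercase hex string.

Key hex bytes 2c 6c is 2 bytes ≤ B = 6; zero-pad to 6 bytes: K' = 2c 6c 00 00 00 00.
K' ⊕ ipad = 1a 5a 36 36 36 36.  K' ⊕ opad = 70 30 5c 5c 5c 5c.
Inner input = (K'⊕ipad) ∥ m = 1a 5a 36 36 36 36 ∥ 43 b5 1b 1e.
Inner hash: sum = 26+90+54+54+54+54+67+181+27+30 = 637; mod 256 = 125 → 7d.
Outer input = (K'⊕opad) ∥ inner = 70 30 5c 5c 5c 5c ∥ 7d.
Outer hash (tag): sum = 112+48+92+92+92+92+125 = 653; mod 256 = 141 → 8d.

8d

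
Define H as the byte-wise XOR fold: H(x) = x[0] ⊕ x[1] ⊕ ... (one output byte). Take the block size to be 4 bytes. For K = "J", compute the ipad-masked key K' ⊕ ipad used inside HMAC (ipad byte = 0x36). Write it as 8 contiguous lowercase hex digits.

7c363636

Key "J" = 4a is 1 byte ≤ B = 4; zero-pad to 4 bytes: K' = 4a 00 00 00.
XOR each byte with 0x36: 4a⊕36=7c, 00⊕36=36, 00⊕36=36, 00⊕36=36.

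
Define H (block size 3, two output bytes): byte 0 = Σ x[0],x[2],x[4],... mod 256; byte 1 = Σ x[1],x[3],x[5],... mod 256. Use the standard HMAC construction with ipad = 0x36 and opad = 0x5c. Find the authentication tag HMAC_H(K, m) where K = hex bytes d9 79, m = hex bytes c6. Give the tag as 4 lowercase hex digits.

Key hex bytes d9 79 is 2 bytes ≤ B = 3; zero-pad to 3 bytes: K' = d9 79 00.
K' ⊕ ipad = ef 4f 36.  K' ⊕ opad = 85 25 5c.
Inner input = (K'⊕ipad) ∥ m = ef 4f 36 ∥ c6.
Inner hash: even-index sum = 293 mod 256 = 37; odd-index sum = 277 mod 256 = 21 → 25 15.
Outer input = (K'⊕opad) ∥ inner = 85 25 5c ∥ 25 15.
Outer hash (tag): even-index sum = 246 mod 256 = 246; odd-index sum = 74 mod 256 = 74 → f6 4a.

f64a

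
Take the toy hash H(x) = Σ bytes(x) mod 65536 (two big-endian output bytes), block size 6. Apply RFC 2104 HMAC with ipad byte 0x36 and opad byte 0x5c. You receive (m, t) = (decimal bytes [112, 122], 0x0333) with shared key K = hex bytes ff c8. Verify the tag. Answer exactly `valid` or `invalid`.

Key hex bytes ff c8 is 2 bytes ≤ B = 6; zero-pad to 6 bytes: K' = ff c8 00 00 00 00.
K' ⊕ ipad = c9 fe 36 36 36 36; K' ⊕ opad = a3 94 5c 5c 5c 5c.
Inner hash: sum = 201+254+54+54+54+54+112+122 = 905 → 03 89.
Outer hash (recomputed tag): sum = 163+148+92+92+92+92+3+137 = 819 → 03 33.
Recomputed tag = 0333; claimed = 0333 → match.

valid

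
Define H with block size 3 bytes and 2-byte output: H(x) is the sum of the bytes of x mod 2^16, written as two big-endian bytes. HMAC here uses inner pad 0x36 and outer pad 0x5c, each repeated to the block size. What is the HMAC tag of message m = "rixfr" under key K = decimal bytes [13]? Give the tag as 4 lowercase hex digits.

Key decimal bytes [13] = 0d is 1 byte ≤ B = 3; zero-pad to 3 bytes: K' = 0d 00 00.
K' ⊕ ipad = 3b 36 36.  K' ⊕ opad = 51 5c 5c.
Inner input = (K'⊕ipad) ∥ m = 3b 36 36 ∥ 72 69 78 66 72.
Inner hash: sum = 59+54+54+114+105+120+102+114 = 722 → 02 d2.
Outer input = (K'⊕opad) ∥ inner = 51 5c 5c ∥ 02 d2.
Outer hash (tag): sum = 81+92+92+2+210 = 477 → 01 dd.

01dd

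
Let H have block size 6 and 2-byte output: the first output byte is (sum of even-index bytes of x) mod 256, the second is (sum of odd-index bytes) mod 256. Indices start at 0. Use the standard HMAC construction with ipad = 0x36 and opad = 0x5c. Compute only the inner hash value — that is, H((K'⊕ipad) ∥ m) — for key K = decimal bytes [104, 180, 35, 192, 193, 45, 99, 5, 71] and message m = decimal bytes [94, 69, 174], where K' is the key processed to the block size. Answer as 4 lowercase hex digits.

Key decimal bytes [104, 180, 35, 192, 193, 45, 99, 5, 71] = 68 b4 23 c0 c1 2d 63 05 47 is 9 bytes > B = 6, so hash it first: H(key) = f6 a6, then zero-pad to 6 bytes: K' = f6 a6 00 00 00 00.
K' ⊕ ipad = c0 90 36 36 36 36.
Inner input = c0 90 36 36 36 36 ∥ 5e 45 ae.
Inner hash: even-index sum = 568 mod 256 = 56; odd-index sum = 321 mod 256 = 65 → 38 41.

3841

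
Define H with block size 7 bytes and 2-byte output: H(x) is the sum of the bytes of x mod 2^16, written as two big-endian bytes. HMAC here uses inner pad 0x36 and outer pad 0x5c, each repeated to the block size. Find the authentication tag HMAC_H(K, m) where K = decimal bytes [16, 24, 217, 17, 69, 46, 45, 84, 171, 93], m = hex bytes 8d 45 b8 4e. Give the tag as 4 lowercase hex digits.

Key decimal bytes [16, 24, 217, 17, 69, 46, 45, 84, 171, 93] = 10 18 d9 11 45 2e 2d 54 ab 5d is 10 bytes > B = 7, so hash it first: H(key) = 03 0e, then zero-pad to 7 bytes: K' = 03 0e 00 00 00 00 00.
K' ⊕ ipad = 35 38 36 36 36 36 36.  K' ⊕ opad = 5f 52 5c 5c 5c 5c 5c.
Inner input = (K'⊕ipad) ∥ m = 35 38 36 36 36 36 36 ∥ 8d 45 b8 4e.
Inner hash: sum = 53+56+54+54+54+54+54+141+69+184+78 = 851 → 03 53.
Outer input = (K'⊕opad) ∥ inner = 5f 52 5c 5c 5c 5c 5c ∥ 03 53.
Outer hash (tag): sum = 95+82+92+92+92+92+92+3+83 = 723 → 02 d3.

02d3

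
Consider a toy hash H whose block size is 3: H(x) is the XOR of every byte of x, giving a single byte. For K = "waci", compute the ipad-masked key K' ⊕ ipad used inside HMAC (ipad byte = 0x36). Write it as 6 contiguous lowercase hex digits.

2a3636

Key "waci" = 77 61 63 69 is 4 bytes > B = 3, so hash it first: H(key) = 1c, then zero-pad to 3 bytes: K' = 1c 00 00.
XOR each byte with 0x36: 1c⊕36=2a, 00⊕36=36, 00⊕36=36.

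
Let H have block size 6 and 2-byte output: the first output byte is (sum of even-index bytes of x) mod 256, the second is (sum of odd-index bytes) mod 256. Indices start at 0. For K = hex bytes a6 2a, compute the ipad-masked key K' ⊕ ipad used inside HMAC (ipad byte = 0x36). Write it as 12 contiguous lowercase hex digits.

Key hex bytes a6 2a is 2 bytes ≤ B = 6; zero-pad to 6 bytes: K' = a6 2a 00 00 00 00.
XOR each byte with 0x36: a6⊕36=90, 2a⊕36=1c, 00⊕36=36, 00⊕36=36, 00⊕36=36, 00⊕36=36.

901c36363636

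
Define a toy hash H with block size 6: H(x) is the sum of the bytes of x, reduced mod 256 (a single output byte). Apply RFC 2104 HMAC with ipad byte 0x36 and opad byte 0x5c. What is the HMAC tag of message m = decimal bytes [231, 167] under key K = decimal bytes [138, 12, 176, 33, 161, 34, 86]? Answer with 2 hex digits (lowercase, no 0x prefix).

fa

Key decimal bytes [138, 12, 176, 33, 161, 34, 86] = 8a 0c b0 21 a1 22 56 is 7 bytes > B = 6, so hash it first: H(key) = 80, then zero-pad to 6 bytes: K' = 80 00 00 00 00 00.
K' ⊕ ipad = b6 36 36 36 36 36.  K' ⊕ opad = dc 5c 5c 5c 5c 5c.
Inner input = (K'⊕ipad) ∥ m = b6 36 36 36 36 36 ∥ e7 a7.
Inner hash: sum = 182+54+54+54+54+54+231+167 = 850; mod 256 = 82 → 52.
Outer input = (K'⊕opad) ∥ inner = dc 5c 5c 5c 5c 5c ∥ 52.
Outer hash (tag): sum = 220+92+92+92+92+92+82 = 762; mod 256 = 250 → fa.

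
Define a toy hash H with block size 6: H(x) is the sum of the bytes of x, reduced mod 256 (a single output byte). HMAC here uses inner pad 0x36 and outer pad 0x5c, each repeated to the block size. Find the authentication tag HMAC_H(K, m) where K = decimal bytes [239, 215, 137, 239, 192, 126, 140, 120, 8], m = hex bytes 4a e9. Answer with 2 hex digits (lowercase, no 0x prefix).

9f

Key decimal bytes [239, 215, 137, 239, 192, 126, 140, 120, 8] = ef d7 89 ef c0 7e 8c 78 08 is 9 bytes > B = 6, so hash it first: H(key) = 88, then zero-pad to 6 bytes: K' = 88 00 00 00 00 00.
K' ⊕ ipad = be 36 36 36 36 36.  K' ⊕ opad = d4 5c 5c 5c 5c 5c.
Inner input = (K'⊕ipad) ∥ m = be 36 36 36 36 36 ∥ 4a e9.
Inner hash: sum = 190+54+54+54+54+54+74+233 = 767; mod 256 = 255 → ff.
Outer input = (K'⊕opad) ∥ inner = d4 5c 5c 5c 5c 5c ∥ ff.
Outer hash (tag): sum = 212+92+92+92+92+92+255 = 927; mod 256 = 159 → 9f.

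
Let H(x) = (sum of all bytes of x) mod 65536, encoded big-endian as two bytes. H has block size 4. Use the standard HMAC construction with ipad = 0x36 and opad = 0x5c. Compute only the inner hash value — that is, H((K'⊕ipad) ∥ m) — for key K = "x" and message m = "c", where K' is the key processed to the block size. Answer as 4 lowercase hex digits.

Key "x" = 78 is 1 byte ≤ B = 4; zero-pad to 4 bytes: K' = 78 00 00 00.
K' ⊕ ipad = 4e 36 36 36.
Inner input = 4e 36 36 36 ∥ 63.
Inner hash: sum = 78+54+54+54+99 = 339 → 01 53.

0153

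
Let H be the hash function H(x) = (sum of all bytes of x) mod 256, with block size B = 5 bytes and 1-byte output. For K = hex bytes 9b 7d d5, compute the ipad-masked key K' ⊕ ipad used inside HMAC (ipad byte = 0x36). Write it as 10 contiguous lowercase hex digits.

Key hex bytes 9b 7d d5 is 3 bytes ≤ B = 5; zero-pad to 5 bytes: K' = 9b 7d d5 00 00.
XOR each byte with 0x36: 9b⊕36=ad, 7d⊕36=4b, d5⊕36=e3, 00⊕36=36, 00⊕36=36.

ad4be33636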